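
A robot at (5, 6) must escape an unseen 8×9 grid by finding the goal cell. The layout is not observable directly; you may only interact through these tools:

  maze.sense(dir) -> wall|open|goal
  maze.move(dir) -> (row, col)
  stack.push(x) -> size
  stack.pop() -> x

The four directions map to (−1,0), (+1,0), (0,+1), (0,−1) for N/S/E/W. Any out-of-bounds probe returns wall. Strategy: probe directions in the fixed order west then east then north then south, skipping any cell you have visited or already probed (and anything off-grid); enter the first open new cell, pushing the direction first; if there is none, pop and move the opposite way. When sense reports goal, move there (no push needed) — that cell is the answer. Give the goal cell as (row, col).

→ maze.sense(dir=west)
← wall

→ maze.sense(dir=east)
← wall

→ maze.sense(dir=north)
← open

→ stack.push(x=north)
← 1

→ maze.move(dir=north)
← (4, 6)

→ maze.sense(dir=west)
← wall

→ maze.sense(dir=east)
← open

→ stack.push(x=east)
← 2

→ maze.move(dir=east)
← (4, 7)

→ maze.sense(dir=east)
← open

→ stack.push(x=east)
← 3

→ maze.move(dir=east)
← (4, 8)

→ maze.sense(dir=north)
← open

→ stack.push(x=north)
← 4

→ maze.move(dir=north)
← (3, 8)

→ maze.sense(dir=west)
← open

→ stack.push(x=west)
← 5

→ maze.move(dir=west)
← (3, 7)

→ maze.sense(dir=west)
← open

→ stack.push(x=west)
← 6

→ maze.move(dir=west)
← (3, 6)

→ maze.sense(dir=west)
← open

→ stack.push(x=west)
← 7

→ maze.move(dir=west)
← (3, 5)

→ maze.sense(dir=west)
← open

→ stack.push(x=west)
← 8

→ maze.move(dir=west)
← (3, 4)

→ maze.sense(dir=west)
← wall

→ maze.sense(dir=north)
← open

→ stack.push(x=north)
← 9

→ maze.move(dir=north)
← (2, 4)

→ maze.sense(dir=west)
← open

→ stack.push(x=west)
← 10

→ maze.move(dir=west)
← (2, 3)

→ maze.sense(dir=west)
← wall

→ maze.sense(dir=north)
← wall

→ stack.pop()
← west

→ maze.move(dir=east)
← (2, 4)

→ maze.sense(dir=east)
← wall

→ maze.sense(dir=north)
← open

→ stack.push(x=north)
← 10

→ maze.move(dir=north)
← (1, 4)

→ maze.sense(dir=east)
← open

→ stack.push(x=east)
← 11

→ maze.move(dir=east)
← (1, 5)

→ maze.sense(dir=east)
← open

→ stack.push(x=east)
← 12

→ maze.move(dir=east)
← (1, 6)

→ maze.sense(dir=east)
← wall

→ maze.sense(dir=north)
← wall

→ maze.sense(dir=south)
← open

→ stack.push(x=south)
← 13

→ maze.move(dir=south)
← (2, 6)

→ maze.sense(dir=east)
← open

→ stack.push(x=east)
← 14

→ maze.move(dir=east)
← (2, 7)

→ maze.sense(dir=east)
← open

→ stack.push(x=east)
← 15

→ maze.move(dir=east)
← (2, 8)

→ maze.sense(dir=north)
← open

→ stack.push(x=north)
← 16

→ maze.move(dir=north)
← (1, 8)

→ maze.sense(dir=north)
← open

→ stack.push(x=north)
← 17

→ maze.move(dir=north)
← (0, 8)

→ maze.sense(dir=west)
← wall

→ stack.pop()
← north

→ maze.move(dir=south)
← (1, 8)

→ stack.pop()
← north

→ maze.move(dir=south)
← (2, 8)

→ stack.pop()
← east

→ maze.move(dir=west)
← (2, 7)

→ stack.pop()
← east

→ maze.move(dir=west)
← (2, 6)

→ stack.pop()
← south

→ maze.move(dir=north)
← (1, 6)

→ stack.pop()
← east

→ maze.move(dir=west)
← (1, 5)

→ maze.sense(dir=north)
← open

→ stack.push(x=north)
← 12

→ maze.move(dir=north)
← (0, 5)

→ maze.sense(dir=west)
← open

→ stack.push(x=west)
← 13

→ maze.move(dir=west)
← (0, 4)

→ maze.sense(dir=west)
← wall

→ stack.pop()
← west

→ maze.move(dir=east)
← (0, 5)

→ stack.pop()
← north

→ maze.move(dir=south)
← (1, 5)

→ stack.pop()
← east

→ maze.move(dir=west)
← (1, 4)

→ stack.pop()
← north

→ maze.move(dir=south)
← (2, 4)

→ stack.pop()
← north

→ maze.move(dir=south)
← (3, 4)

→ maze.sense(dir=south)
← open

→ stack.push(x=south)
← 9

→ maze.move(dir=south)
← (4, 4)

→ maze.sense(dir=west)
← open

→ stack.push(x=west)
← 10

→ maze.move(dir=west)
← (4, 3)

→ maze.sense(dir=west)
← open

→ stack.push(x=west)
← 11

→ maze.move(dir=west)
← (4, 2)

→ maze.sense(dir=west)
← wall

→ maze.sense(dir=north)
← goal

→ maze.move(dir=north)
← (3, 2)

Answer: (3, 2)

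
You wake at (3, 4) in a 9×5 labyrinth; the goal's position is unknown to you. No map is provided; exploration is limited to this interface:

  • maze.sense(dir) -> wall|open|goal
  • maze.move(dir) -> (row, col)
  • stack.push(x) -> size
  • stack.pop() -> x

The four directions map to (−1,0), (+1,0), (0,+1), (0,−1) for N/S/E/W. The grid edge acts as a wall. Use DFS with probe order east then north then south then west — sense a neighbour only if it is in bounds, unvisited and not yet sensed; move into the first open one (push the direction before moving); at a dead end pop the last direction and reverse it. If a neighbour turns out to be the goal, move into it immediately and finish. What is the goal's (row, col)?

-> maze.sense(dir=north)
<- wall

-> maze.sense(dir=south)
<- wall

-> maze.sense(dir=west)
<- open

-> stack.push(x=west)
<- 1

-> maze.move(dir=west)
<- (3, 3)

-> maze.sense(dir=north)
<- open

-> stack.push(x=north)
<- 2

-> maze.move(dir=north)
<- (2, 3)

-> maze.sense(dir=north)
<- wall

-> maze.sense(dir=west)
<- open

-> stack.push(x=west)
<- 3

-> maze.move(dir=west)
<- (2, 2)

-> maze.sense(dir=north)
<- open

-> stack.push(x=north)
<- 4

-> maze.move(dir=north)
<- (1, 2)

-> maze.sense(dir=north)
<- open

-> stack.push(x=north)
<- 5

-> maze.move(dir=north)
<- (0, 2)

-> maze.sense(dir=east)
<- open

-> stack.push(x=east)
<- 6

-> maze.move(dir=east)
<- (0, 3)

-> maze.sense(dir=east)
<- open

-> stack.push(x=east)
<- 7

-> maze.move(dir=east)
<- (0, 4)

-> maze.sense(dir=south)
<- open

-> stack.push(x=south)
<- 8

-> maze.move(dir=south)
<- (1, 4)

-> stack.pop()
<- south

-> maze.move(dir=north)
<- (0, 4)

-> stack.pop()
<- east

-> maze.move(dir=west)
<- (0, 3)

-> stack.pop()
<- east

-> maze.move(dir=west)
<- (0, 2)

-> maze.sense(dir=west)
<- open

-> stack.push(x=west)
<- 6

-> maze.move(dir=west)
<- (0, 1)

-> maze.sense(dir=south)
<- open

-> stack.push(x=south)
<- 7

-> maze.move(dir=south)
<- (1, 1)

-> maze.sense(dir=south)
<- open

-> stack.push(x=south)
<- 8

-> maze.move(dir=south)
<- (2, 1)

-> maze.sense(dir=south)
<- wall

-> maze.sense(dir=west)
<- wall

-> stack.pop()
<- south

-> maze.move(dir=north)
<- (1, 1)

-> maze.sense(dir=west)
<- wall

-> stack.pop()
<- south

-> maze.move(dir=north)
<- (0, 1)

-> maze.sense(dir=west)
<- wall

-> stack.pop()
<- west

-> maze.move(dir=east)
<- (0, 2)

-> stack.pop()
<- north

-> maze.move(dir=south)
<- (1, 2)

-> stack.pop()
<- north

-> maze.move(dir=south)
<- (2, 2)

-> maze.sense(dir=south)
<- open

-> stack.push(x=south)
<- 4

-> maze.move(dir=south)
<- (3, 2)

-> maze.sense(dir=south)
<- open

-> stack.push(x=south)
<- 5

-> maze.move(dir=south)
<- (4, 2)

-> maze.sense(dir=east)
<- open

-> stack.push(x=east)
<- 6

-> maze.move(dir=east)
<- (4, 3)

-> maze.sense(dir=south)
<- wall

-> stack.pop()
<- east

-> maze.move(dir=west)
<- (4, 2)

-> maze.sense(dir=south)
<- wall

-> maze.sense(dir=west)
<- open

-> stack.push(x=west)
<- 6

-> maze.move(dir=west)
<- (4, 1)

-> maze.sense(dir=south)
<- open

-> stack.push(x=south)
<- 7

-> maze.move(dir=south)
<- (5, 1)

-> maze.sense(dir=south)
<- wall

-> maze.sense(dir=west)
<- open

-> stack.push(x=west)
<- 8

-> maze.move(dir=west)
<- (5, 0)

-> maze.sense(dir=north)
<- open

-> stack.push(x=north)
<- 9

-> maze.move(dir=north)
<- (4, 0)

-> maze.sense(dir=north)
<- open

-> stack.push(x=north)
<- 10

-> maze.move(dir=north)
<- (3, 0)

-> stack.pop()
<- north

-> maze.move(dir=south)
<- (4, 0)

-> stack.pop()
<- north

-> maze.move(dir=south)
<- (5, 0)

-> maze.sense(dir=south)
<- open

-> stack.push(x=south)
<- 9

-> maze.move(dir=south)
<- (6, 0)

-> maze.sense(dir=south)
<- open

-> stack.push(x=south)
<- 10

-> maze.move(dir=south)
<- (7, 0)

-> maze.sense(dir=east)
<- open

-> stack.push(x=east)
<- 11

-> maze.move(dir=east)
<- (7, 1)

-> maze.sense(dir=east)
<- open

-> stack.push(x=east)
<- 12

-> maze.move(dir=east)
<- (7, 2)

-> maze.sense(dir=east)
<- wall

-> maze.sense(dir=north)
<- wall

-> maze.sense(dir=south)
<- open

-> stack.push(x=south)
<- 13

-> maze.move(dir=south)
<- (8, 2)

-> maze.sense(dir=east)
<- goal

-> maze.move(dir=east)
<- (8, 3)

Answer: (8, 3)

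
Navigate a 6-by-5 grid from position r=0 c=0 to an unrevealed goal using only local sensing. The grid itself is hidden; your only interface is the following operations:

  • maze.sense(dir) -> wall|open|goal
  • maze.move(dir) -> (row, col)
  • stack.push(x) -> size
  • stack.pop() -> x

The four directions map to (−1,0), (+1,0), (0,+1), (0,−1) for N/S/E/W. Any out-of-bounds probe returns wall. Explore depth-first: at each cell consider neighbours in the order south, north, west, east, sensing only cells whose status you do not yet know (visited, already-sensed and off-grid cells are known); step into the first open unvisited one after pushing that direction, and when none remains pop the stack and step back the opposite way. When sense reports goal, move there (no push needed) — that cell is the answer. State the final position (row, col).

! maze.sense(dir→south) -> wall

! maze.sense(dir→east) -> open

! stack.push(x→east) -> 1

! maze.move(dir→east) -> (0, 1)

! maze.sense(dir→south) -> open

! stack.push(x→south) -> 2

! maze.move(dir→south) -> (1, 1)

! maze.sense(dir→south) -> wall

! maze.sense(dir→east) -> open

! stack.push(x→east) -> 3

! maze.move(dir→east) -> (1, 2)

! maze.sense(dir→south) -> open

! stack.push(x→south) -> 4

! maze.move(dir→south) -> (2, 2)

! maze.sense(dir→south) -> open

! stack.push(x→south) -> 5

! maze.move(dir→south) -> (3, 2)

! maze.sense(dir→south) -> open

! stack.push(x→south) -> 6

! maze.move(dir→south) -> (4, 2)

! maze.sense(dir→south) -> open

! stack.push(x→south) -> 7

! maze.move(dir→south) -> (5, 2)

! maze.sense(dir→west) -> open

! stack.push(x→west) -> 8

! maze.move(dir→west) -> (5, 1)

! maze.sense(dir→north) -> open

! stack.push(x→north) -> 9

! maze.move(dir→north) -> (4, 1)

! maze.sense(dir→north) -> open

! stack.push(x→north) -> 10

! maze.move(dir→north) -> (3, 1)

! maze.sense(dir→west) -> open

! stack.push(x→west) -> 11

! maze.move(dir→west) -> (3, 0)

! maze.sense(dir→south) -> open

! stack.push(x→south) -> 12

! maze.move(dir→south) -> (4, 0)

! maze.sense(dir→south) -> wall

! stack.pop() -> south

! maze.move(dir→north) -> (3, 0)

! maze.sense(dir→north) -> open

! stack.push(x→north) -> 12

! maze.move(dir→north) -> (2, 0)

! stack.pop() -> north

! maze.move(dir→south) -> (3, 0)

! stack.pop() -> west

! maze.move(dir→east) -> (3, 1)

! stack.pop() -> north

! maze.move(dir→south) -> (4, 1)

! stack.pop() -> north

! maze.move(dir→south) -> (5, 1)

! stack.pop() -> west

! maze.move(dir→east) -> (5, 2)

! maze.sense(dir→east) -> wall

! stack.pop() -> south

! maze.move(dir→north) -> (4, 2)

! maze.sense(dir→east) -> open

! stack.push(x→east) -> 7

! maze.move(dir→east) -> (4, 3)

! maze.sense(dir→north) -> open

! stack.push(x→north) -> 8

! maze.move(dir→north) -> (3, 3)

! maze.sense(dir→north) -> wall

! maze.sense(dir→east) -> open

! stack.push(x→east) -> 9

! maze.move(dir→east) -> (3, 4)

! maze.sense(dir→south) -> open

! stack.push(x→south) -> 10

! maze.move(dir→south) -> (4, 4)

! maze.sense(dir→south) -> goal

! maze.move(dir→south) -> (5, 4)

Answer: (5, 4)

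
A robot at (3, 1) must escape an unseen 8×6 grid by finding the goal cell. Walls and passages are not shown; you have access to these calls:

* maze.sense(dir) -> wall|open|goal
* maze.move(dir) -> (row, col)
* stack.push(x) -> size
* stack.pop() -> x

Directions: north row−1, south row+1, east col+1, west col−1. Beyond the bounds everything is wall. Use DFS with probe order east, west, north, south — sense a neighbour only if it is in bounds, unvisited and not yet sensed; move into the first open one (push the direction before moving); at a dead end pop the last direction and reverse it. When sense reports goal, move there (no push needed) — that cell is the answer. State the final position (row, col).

==> maze.sense(dir: east)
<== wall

==> maze.sense(dir: west)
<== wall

==> maze.sense(dir: north)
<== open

==> stack.push(x: north)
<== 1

==> maze.move(dir: north)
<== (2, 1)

==> maze.sense(dir: east)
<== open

==> stack.push(x: east)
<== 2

==> maze.move(dir: east)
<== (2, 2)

==> maze.sense(dir: east)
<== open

==> stack.push(x: east)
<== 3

==> maze.move(dir: east)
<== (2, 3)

==> maze.sense(dir: east)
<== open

==> stack.push(x: east)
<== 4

==> maze.move(dir: east)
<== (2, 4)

==> maze.sense(dir: east)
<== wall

==> maze.sense(dir: north)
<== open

==> stack.push(x: north)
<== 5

==> maze.move(dir: north)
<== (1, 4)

==> maze.sense(dir: east)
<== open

==> stack.push(x: east)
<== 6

==> maze.move(dir: east)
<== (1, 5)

==> maze.sense(dir: north)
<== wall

==> stack.pop()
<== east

==> maze.move(dir: west)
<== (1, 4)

==> maze.sense(dir: west)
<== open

==> stack.push(x: west)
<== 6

==> maze.move(dir: west)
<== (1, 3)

==> maze.sense(dir: west)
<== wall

==> maze.sense(dir: north)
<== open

==> stack.push(x: north)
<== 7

==> maze.move(dir: north)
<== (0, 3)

==> maze.sense(dir: east)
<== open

==> stack.push(x: east)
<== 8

==> maze.move(dir: east)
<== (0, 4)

==> stack.pop()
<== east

==> maze.move(dir: west)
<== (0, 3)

==> maze.sense(dir: west)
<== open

==> stack.push(x: west)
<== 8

==> maze.move(dir: west)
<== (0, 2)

==> maze.sense(dir: west)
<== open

==> stack.push(x: west)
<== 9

==> maze.move(dir: west)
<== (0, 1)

==> maze.sense(dir: west)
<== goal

==> maze.move(dir: west)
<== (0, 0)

Answer: (0, 0)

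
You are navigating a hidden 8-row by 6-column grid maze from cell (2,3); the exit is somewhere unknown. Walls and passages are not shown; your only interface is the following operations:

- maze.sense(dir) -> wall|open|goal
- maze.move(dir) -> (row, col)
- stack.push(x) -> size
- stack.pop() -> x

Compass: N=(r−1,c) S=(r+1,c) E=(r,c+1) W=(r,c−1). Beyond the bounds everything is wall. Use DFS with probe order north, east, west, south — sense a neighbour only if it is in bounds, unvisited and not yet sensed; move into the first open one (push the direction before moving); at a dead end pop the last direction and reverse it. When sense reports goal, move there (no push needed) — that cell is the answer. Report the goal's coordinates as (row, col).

[in] maze.sense north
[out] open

[in] stack.push north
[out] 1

[in] maze.move north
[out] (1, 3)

[in] maze.sense north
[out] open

[in] stack.push north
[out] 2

[in] maze.move north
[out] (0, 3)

[in] maze.sense east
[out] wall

[in] maze.sense west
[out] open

[in] stack.push west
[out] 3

[in] maze.move west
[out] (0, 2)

[in] maze.sense west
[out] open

[in] stack.push west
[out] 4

[in] maze.move west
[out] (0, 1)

[in] maze.sense west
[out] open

[in] stack.push west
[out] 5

[in] maze.move west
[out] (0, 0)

[in] maze.sense south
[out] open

[in] stack.push south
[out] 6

[in] maze.move south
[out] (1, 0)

[in] maze.sense east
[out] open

[in] stack.push east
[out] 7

[in] maze.move east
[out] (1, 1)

[in] maze.sense east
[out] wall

[in] maze.sense south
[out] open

[in] stack.push south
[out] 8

[in] maze.move south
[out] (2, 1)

[in] maze.sense east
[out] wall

[in] maze.sense west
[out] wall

[in] maze.sense south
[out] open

[in] stack.push south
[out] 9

[in] maze.move south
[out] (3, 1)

[in] maze.sense east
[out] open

[in] stack.push east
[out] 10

[in] maze.move east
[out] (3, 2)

[in] maze.sense east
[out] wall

[in] maze.sense south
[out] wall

[in] stack.pop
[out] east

[in] maze.move west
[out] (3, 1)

[in] maze.sense west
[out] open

[in] stack.push west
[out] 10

[in] maze.move west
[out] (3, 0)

[in] maze.sense south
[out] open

[in] stack.push south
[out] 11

[in] maze.move south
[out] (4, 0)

[in] maze.sense east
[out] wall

[in] maze.sense south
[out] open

[in] stack.push south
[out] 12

[in] maze.move south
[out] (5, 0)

[in] maze.sense east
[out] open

[in] stack.push east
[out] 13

[in] maze.move east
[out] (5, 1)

[in] maze.sense east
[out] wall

[in] maze.sense south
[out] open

[in] stack.push south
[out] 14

[in] maze.move south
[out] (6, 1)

[in] maze.sense east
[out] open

[in] stack.push east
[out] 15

[in] maze.move east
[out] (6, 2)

[in] maze.sense east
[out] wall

[in] maze.sense south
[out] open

[in] stack.push south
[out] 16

[in] maze.move south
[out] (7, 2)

[in] maze.sense east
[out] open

[in] stack.push east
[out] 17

[in] maze.move east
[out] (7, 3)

[in] maze.sense east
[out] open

[in] stack.push east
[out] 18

[in] maze.move east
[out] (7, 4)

[in] maze.sense north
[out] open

[in] stack.push north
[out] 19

[in] maze.move north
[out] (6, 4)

[in] maze.sense north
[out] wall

[in] maze.sense east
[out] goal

[in] maze.move east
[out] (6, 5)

Answer: (6, 5)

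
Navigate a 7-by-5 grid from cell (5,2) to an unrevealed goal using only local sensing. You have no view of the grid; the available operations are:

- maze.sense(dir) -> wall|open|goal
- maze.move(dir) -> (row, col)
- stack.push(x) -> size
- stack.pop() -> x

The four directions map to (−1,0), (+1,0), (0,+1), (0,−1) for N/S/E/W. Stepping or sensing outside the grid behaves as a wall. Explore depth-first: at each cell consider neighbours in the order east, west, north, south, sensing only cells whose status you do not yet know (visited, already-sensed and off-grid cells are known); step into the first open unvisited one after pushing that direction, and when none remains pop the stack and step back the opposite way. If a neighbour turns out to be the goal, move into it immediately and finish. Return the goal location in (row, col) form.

Do: maze.sense[dir='east']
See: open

Do: stack.push[x='east']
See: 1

Do: maze.move[dir='east']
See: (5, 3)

Do: maze.sense[dir='east']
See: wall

Do: maze.sense[dir='north']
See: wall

Do: maze.sense[dir='south']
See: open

Do: stack.push[x='south']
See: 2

Do: maze.move[dir='south']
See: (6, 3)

Do: maze.sense[dir='east']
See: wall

Do: maze.sense[dir='west']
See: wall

Do: stack.pop[]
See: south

Do: maze.move[dir='north']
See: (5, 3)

Do: stack.pop[]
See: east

Do: maze.move[dir='west']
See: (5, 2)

Do: maze.sense[dir='west']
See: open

Do: stack.push[x='west']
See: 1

Do: maze.move[dir='west']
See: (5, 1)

Do: maze.sense[dir='west']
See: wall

Do: maze.sense[dir='north']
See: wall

Do: maze.sense[dir='south']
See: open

Do: stack.push[x='south']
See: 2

Do: maze.move[dir='south']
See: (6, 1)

Do: maze.sense[dir='west']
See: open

Do: stack.push[x='west']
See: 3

Do: maze.move[dir='west']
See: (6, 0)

Do: stack.pop[]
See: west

Do: maze.move[dir='east']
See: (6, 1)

Do: stack.pop[]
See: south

Do: maze.move[dir='north']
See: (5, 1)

Do: stack.pop[]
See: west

Do: maze.move[dir='east']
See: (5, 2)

Do: maze.sense[dir='north']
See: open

Do: stack.push[x='north']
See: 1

Do: maze.move[dir='north']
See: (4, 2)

Do: maze.sense[dir='north']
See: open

Do: stack.push[x='north']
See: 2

Do: maze.move[dir='north']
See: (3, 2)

Do: maze.sense[dir='east']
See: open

Do: stack.push[x='east']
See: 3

Do: maze.move[dir='east']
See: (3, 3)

Do: maze.sense[dir='east']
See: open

Do: stack.push[x='east']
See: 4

Do: maze.move[dir='east']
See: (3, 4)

Do: maze.sense[dir='north']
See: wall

Do: maze.sense[dir='south']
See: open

Do: stack.push[x='south']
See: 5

Do: maze.move[dir='south']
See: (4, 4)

Do: stack.pop[]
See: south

Do: maze.move[dir='north']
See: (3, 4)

Do: stack.pop[]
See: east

Do: maze.move[dir='west']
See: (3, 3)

Do: maze.sense[dir='north']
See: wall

Do: stack.pop[]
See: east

Do: maze.move[dir='west']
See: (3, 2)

Do: maze.sense[dir='west']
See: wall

Do: maze.sense[dir='north']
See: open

Do: stack.push[x='north']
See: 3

Do: maze.move[dir='north']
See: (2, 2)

Do: maze.sense[dir='west']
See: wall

Do: maze.sense[dir='north']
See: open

Do: stack.push[x='north']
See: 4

Do: maze.move[dir='north']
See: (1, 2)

Do: maze.sense[dir='east']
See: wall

Do: maze.sense[dir='west']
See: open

Do: stack.push[x='west']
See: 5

Do: maze.move[dir='west']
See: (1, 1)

Do: maze.sense[dir='west']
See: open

Do: stack.push[x='west']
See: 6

Do: maze.move[dir='west']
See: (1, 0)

Do: maze.sense[dir='north']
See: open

Do: stack.push[x='north']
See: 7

Do: maze.move[dir='north']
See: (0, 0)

Do: maze.sense[dir='east']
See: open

Do: stack.push[x='east']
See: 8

Do: maze.move[dir='east']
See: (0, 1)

Do: maze.sense[dir='east']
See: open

Do: stack.push[x='east']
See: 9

Do: maze.move[dir='east']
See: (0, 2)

Do: maze.sense[dir='east']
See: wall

Do: stack.pop[]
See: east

Do: maze.move[dir='west']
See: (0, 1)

Do: stack.pop[]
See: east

Do: maze.move[dir='west']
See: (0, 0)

Do: stack.pop[]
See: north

Do: maze.move[dir='south']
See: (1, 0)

Do: maze.sense[dir='south']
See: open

Do: stack.push[x='south']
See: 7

Do: maze.move[dir='south']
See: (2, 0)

Do: maze.sense[dir='south']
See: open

Do: stack.push[x='south']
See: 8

Do: maze.move[dir='south']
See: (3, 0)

Do: maze.sense[dir='south']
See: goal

Do: maze.move[dir='south']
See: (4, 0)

Answer: (4, 0)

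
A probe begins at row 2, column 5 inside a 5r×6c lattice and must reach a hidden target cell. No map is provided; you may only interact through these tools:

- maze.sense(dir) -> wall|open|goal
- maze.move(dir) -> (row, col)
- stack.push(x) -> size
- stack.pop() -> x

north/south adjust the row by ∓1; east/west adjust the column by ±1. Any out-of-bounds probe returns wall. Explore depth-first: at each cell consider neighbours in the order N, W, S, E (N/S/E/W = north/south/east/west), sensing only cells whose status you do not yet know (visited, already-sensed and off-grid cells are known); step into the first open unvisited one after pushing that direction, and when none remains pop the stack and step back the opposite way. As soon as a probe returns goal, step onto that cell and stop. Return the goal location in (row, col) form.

! 1. maze.sense(dir→north) == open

! 2. stack.push(x→north) == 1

! 3. maze.move(dir→north) == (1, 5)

! 4. maze.sense(dir→north) == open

! 5. stack.push(x→north) == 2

! 6. maze.move(dir→north) == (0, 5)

! 7. maze.sense(dir→west) == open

! 8. stack.push(x→west) == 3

! 9. maze.move(dir→west) == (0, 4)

! 10. maze.sense(dir→west) == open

! 11. stack.push(x→west) == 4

! 12. maze.move(dir→west) == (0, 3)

! 13. maze.sense(dir→west) == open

! 14. stack.push(x→west) == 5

! 15. maze.move(dir→west) == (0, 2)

! 16. maze.sense(dir→west) == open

! 17. stack.push(x→west) == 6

! 18. maze.move(dir→west) == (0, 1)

! 19. maze.sense(dir→west) == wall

! 20. maze.sense(dir→south) == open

! 21. stack.push(x→south) == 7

! 22. maze.move(dir→south) == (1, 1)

! 23. maze.sense(dir→west) == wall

! 24. maze.sense(dir→south) == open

! 25. stack.push(x→south) == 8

! 26. maze.move(dir→south) == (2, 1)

! 27. maze.sense(dir→west) == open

! 28. stack.push(x→west) == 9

! 29. maze.move(dir→west) == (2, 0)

! 30. maze.sense(dir→south) == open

! 31. stack.push(x→south) == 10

! 32. maze.move(dir→south) == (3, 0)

! 33. maze.sense(dir→south) == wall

! 34. maze.sense(dir→east) == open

! 35. stack.push(x→east) == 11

! 36. maze.move(dir→east) == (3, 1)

! 37. maze.sense(dir→south) == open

! 38. stack.push(x→south) == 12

! 39. maze.move(dir→south) == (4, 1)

! 40. maze.sense(dir→east) == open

! 41. stack.push(x→east) == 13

! 42. maze.move(dir→east) == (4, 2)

! 43. maze.sense(dir→north) == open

! 44. stack.push(x→north) == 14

! 45. maze.move(dir→north) == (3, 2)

! 46. maze.sense(dir→north) == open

! 47. stack.push(x→north) == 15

! 48. maze.move(dir→north) == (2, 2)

! 49. maze.sense(dir→north) == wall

! 50. maze.sense(dir→east) == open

! 51. stack.push(x→east) == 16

! 52. maze.move(dir→east) == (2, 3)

! 53. maze.sense(dir→north) == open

! 54. stack.push(x→north) == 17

! 55. maze.move(dir→north) == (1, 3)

! 56. maze.sense(dir→east) == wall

! 57. stack.pop() == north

! 58. maze.move(dir→south) == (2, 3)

! 59. maze.sense(dir→south) == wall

! 60. maze.sense(dir→east) == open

! 61. stack.push(x→east) == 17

! 62. maze.move(dir→east) == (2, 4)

! 63. maze.sense(dir→south) == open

! 64. stack.push(x→south) == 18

! 65. maze.move(dir→south) == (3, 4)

! 66. maze.sense(dir→south) == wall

! 67. maze.sense(dir→east) == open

! 68. stack.push(x→east) == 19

! 69. maze.move(dir→east) == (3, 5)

! 70. maze.sense(dir→south) == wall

! 71. stack.pop() == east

! 72. maze.move(dir→west) == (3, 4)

! 73. stack.pop() == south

! 74. maze.move(dir→north) == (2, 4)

! 75. stack.pop() == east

! 76. maze.move(dir→west) == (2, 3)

! 77. stack.pop() == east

! 78. maze.move(dir→west) == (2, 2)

! 79. stack.pop() == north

! 80. maze.move(dir→south) == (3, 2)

! 81. stack.pop() == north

! 82. maze.move(dir→south) == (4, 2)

! 83. maze.sense(dir→east) == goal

! 84. maze.move(dir→east) == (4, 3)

Answer: (4, 3)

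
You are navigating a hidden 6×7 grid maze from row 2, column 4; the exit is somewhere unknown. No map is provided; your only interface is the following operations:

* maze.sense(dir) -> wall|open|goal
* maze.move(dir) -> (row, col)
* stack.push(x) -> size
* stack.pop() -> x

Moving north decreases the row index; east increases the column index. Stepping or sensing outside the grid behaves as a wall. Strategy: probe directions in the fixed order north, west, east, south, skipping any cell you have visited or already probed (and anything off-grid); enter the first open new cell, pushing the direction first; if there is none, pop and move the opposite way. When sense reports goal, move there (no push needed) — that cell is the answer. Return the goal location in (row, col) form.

-- 1. maze.sense(dir→north) ~> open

-- 2. stack.push(x→north) ~> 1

-- 3. maze.move(dir→north) ~> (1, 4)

-- 4. maze.sense(dir→north) ~> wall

-- 5. maze.sense(dir→west) ~> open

-- 6. stack.push(x→west) ~> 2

-- 7. maze.move(dir→west) ~> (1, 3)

-- 8. maze.sense(dir→north) ~> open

-- 9. stack.push(x→north) ~> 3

-- 10. maze.move(dir→north) ~> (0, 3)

-- 11. maze.sense(dir→west) ~> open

-- 12. stack.push(x→west) ~> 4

-- 13. maze.move(dir→west) ~> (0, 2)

-- 14. maze.sense(dir→west) ~> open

-- 15. stack.push(x→west) ~> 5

-- 16. maze.move(dir→west) ~> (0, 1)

-- 17. maze.sense(dir→west) ~> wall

-- 18. maze.sense(dir→south) ~> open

-- 19. stack.push(x→south) ~> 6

-- 20. maze.move(dir→south) ~> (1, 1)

-- 21. maze.sense(dir→west) ~> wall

-- 22. maze.sense(dir→east) ~> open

-- 23. stack.push(x→east) ~> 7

-- 24. maze.move(dir→east) ~> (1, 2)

-- 25. maze.sense(dir→south) ~> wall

-- 26. stack.pop() ~> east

-- 27. maze.move(dir→west) ~> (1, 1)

-- 28. maze.sense(dir→south) ~> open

-- 29. stack.push(x→south) ~> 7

-- 30. maze.move(dir→south) ~> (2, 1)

-- 31. maze.sense(dir→west) ~> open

-- 32. stack.push(x→west) ~> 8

-- 33. maze.move(dir→west) ~> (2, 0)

-- 34. maze.sense(dir→south) ~> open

-- 35. stack.push(x→south) ~> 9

-- 36. maze.move(dir→south) ~> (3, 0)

-- 37. maze.sense(dir→east) ~> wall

-- 38. maze.sense(dir→south) ~> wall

-- 39. stack.pop() ~> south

-- 40. maze.move(dir→north) ~> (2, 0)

-- 41. stack.pop() ~> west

-- 42. maze.move(dir→east) ~> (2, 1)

-- 43. stack.pop() ~> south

-- 44. maze.move(dir→north) ~> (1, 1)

-- 45. stack.pop() ~> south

-- 46. maze.move(dir→north) ~> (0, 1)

-- 47. stack.pop() ~> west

-- 48. maze.move(dir→east) ~> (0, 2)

-- 49. stack.pop() ~> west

-- 50. maze.move(dir→east) ~> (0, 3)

-- 51. stack.pop() ~> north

-- 52. maze.move(dir→south) ~> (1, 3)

-- 53. maze.sense(dir→south) ~> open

-- 54. stack.push(x→south) ~> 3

-- 55. maze.move(dir→south) ~> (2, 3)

-- 56. maze.sense(dir→south) ~> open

-- 57. stack.push(x→south) ~> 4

-- 58. maze.move(dir→south) ~> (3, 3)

-- 59. maze.sense(dir→west) ~> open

-- 60. stack.push(x→west) ~> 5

-- 61. maze.move(dir→west) ~> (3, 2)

-- 62. maze.sense(dir→south) ~> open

-- 63. stack.push(x→south) ~> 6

-- 64. maze.move(dir→south) ~> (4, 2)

-- 65. maze.sense(dir→west) ~> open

-- 66. stack.push(x→west) ~> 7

-- 67. maze.move(dir→west) ~> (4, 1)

-- 68. maze.sense(dir→south) ~> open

-- 69. stack.push(x→south) ~> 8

-- 70. maze.move(dir→south) ~> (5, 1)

-- 71. maze.sense(dir→west) ~> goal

-- 72. maze.move(dir→west) ~> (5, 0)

Answer: (5, 0)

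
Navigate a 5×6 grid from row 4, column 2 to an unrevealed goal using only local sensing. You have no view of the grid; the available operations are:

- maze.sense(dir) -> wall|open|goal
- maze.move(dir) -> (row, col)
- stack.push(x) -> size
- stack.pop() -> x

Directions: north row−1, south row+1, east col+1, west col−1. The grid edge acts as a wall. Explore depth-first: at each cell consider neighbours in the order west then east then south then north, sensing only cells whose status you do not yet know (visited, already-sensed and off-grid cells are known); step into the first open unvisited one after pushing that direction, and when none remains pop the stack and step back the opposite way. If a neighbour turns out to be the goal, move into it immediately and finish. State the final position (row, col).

[in] maze.sense dir→west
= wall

[in] maze.sense dir→east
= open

[in] stack.push x→east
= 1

[in] maze.move dir→east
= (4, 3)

[in] maze.sense dir→east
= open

[in] stack.push x→east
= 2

[in] maze.move dir→east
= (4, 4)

[in] maze.sense dir→east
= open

[in] stack.push x→east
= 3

[in] maze.move dir→east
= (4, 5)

[in] maze.sense dir→north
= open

[in] stack.push x→north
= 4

[in] maze.move dir→north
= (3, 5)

[in] maze.sense dir→west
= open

[in] stack.push x→west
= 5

[in] maze.move dir→west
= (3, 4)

[in] maze.sense dir→west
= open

[in] stack.push x→west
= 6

[in] maze.move dir→west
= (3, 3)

[in] maze.sense dir→west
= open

[in] stack.push x→west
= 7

[in] maze.move dir→west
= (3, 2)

[in] maze.sense dir→west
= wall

[in] maze.sense dir→north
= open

[in] stack.push x→north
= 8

[in] maze.move dir→north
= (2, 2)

[in] maze.sense dir→west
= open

[in] stack.push x→west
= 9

[in] maze.move dir→west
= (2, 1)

[in] maze.sense dir→west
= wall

[in] maze.sense dir→north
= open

[in] stack.push x→north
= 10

[in] maze.move dir→north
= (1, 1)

[in] maze.sense dir→west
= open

[in] stack.push x→west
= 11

[in] maze.move dir→west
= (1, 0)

[in] maze.sense dir→north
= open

[in] stack.push x→north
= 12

[in] maze.move dir→north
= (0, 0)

[in] maze.sense dir→east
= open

[in] stack.push x→east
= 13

[in] maze.move dir→east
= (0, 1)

[in] maze.sense dir→east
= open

[in] stack.push x→east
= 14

[in] maze.move dir→east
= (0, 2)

[in] maze.sense dir→east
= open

[in] stack.push x→east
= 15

[in] maze.move dir→east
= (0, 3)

[in] maze.sense dir→east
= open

[in] stack.push x→east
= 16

[in] maze.move dir→east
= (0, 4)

[in] maze.sense dir→east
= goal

[in] maze.move dir→east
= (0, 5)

Answer: (0, 5)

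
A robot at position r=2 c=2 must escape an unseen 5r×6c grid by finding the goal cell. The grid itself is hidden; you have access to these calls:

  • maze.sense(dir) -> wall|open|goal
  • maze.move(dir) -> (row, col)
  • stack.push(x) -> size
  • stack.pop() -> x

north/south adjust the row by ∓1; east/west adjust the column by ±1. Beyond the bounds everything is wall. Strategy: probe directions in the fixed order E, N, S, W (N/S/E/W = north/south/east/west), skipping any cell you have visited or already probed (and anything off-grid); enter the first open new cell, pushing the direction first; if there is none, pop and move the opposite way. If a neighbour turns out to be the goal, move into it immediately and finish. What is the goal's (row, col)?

→ maze.sense(dir: east)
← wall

→ maze.sense(dir: north)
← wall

→ maze.sense(dir: south)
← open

→ stack.push(x: south)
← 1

→ maze.move(dir: south)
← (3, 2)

→ maze.sense(dir: east)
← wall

→ maze.sense(dir: south)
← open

→ stack.push(x: south)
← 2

→ maze.move(dir: south)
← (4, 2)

→ maze.sense(dir: east)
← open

→ stack.push(x: east)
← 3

→ maze.move(dir: east)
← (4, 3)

→ maze.sense(dir: east)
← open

→ stack.push(x: east)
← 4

→ maze.move(dir: east)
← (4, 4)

→ maze.sense(dir: east)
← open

→ stack.push(x: east)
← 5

→ maze.move(dir: east)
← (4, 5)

→ maze.sense(dir: north)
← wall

→ stack.pop()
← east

→ maze.move(dir: west)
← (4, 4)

→ maze.sense(dir: north)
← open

→ stack.push(x: north)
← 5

→ maze.move(dir: north)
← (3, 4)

→ maze.sense(dir: north)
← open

→ stack.push(x: north)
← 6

→ maze.move(dir: north)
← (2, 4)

→ maze.sense(dir: east)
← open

→ stack.push(x: east)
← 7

→ maze.move(dir: east)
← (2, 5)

→ maze.sense(dir: north)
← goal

→ maze.move(dir: north)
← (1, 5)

Answer: (1, 5)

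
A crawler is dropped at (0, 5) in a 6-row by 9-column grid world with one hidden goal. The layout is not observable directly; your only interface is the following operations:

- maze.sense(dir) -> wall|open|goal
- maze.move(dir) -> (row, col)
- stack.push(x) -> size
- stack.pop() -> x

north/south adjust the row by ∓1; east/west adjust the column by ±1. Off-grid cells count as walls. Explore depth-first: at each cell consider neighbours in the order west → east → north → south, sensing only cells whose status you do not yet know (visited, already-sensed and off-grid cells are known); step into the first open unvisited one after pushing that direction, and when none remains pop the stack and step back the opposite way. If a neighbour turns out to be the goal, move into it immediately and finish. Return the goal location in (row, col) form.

Action: maze.sense[dir→west]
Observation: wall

Action: maze.sense[dir→east]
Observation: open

Action: stack.push[x→east]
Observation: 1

Action: maze.move[dir→east]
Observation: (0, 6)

Action: maze.sense[dir→east]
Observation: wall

Action: maze.sense[dir→south]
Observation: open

Action: stack.push[x→south]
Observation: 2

Action: maze.move[dir→south]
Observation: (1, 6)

Action: maze.sense[dir→west]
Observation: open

Action: stack.push[x→west]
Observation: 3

Action: maze.move[dir→west]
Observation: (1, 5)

Action: maze.sense[dir→west]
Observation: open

Action: stack.push[x→west]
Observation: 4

Action: maze.move[dir→west]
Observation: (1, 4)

Action: maze.sense[dir→west]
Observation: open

Action: stack.push[x→west]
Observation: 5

Action: maze.move[dir→west]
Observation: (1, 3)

Action: maze.sense[dir→west]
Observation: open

Action: stack.push[x→west]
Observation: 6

Action: maze.move[dir→west]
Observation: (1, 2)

Action: maze.sense[dir→west]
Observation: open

Action: stack.push[x→west]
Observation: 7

Action: maze.move[dir→west]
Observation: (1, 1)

Action: maze.sense[dir→west]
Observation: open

Action: stack.push[x→west]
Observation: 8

Action: maze.move[dir→west]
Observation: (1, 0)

Action: maze.sense[dir→north]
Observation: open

Action: stack.push[x→north]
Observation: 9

Action: maze.move[dir→north]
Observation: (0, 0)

Action: maze.sense[dir→east]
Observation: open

Action: stack.push[x→east]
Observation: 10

Action: maze.move[dir→east]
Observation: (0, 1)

Action: maze.sense[dir→east]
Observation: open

Action: stack.push[x→east]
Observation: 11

Action: maze.move[dir→east]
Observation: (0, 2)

Action: maze.sense[dir→east]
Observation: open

Action: stack.push[x→east]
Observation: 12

Action: maze.move[dir→east]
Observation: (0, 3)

Action: stack.pop[]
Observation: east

Action: maze.move[dir→west]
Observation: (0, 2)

Action: stack.pop[]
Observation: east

Action: maze.move[dir→west]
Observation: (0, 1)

Action: stack.pop[]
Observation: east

Action: maze.move[dir→west]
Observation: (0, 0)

Action: stack.pop[]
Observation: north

Action: maze.move[dir→south]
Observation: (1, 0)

Action: maze.sense[dir→south]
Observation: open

Action: stack.push[x→south]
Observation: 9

Action: maze.move[dir→south]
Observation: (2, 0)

Action: maze.sense[dir→east]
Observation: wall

Action: maze.sense[dir→south]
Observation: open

Action: stack.push[x→south]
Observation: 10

Action: maze.move[dir→south]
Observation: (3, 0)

Action: maze.sense[dir→east]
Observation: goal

Action: maze.move[dir→east]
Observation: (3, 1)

Answer: (3, 1)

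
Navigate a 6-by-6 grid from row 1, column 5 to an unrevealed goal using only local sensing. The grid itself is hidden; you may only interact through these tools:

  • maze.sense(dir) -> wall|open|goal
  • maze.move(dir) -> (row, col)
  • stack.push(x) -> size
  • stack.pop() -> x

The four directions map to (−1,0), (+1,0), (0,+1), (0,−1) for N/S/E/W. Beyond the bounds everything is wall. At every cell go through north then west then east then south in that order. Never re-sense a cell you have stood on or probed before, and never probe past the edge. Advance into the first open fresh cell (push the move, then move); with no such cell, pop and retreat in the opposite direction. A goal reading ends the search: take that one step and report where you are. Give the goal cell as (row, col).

% maze.sense dir→north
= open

% stack.push x→north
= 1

% maze.move dir→north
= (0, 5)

% maze.sense dir→west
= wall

% stack.pop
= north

% maze.move dir→south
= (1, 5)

% maze.sense dir→west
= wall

% maze.sense dir→south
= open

% stack.push x→south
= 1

% maze.move dir→south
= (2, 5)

% maze.sense dir→west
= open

% stack.push x→west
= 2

% maze.move dir→west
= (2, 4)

% maze.sense dir→west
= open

% stack.push x→west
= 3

% maze.move dir→west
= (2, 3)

% maze.sense dir→north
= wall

% maze.sense dir→west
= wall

% maze.sense dir→south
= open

% stack.push x→south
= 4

% maze.move dir→south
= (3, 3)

% maze.sense dir→west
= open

% stack.push x→west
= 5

% maze.move dir→west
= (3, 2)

% maze.sense dir→west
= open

% stack.push x→west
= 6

% maze.move dir→west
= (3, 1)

% maze.sense dir→north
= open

% stack.push x→north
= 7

% maze.move dir→north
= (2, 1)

% maze.sense dir→north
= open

% stack.push x→north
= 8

% maze.move dir→north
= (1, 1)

% maze.sense dir→north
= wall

% maze.sense dir→west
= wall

% maze.sense dir→east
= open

% stack.push x→east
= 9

% maze.move dir→east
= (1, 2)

% maze.sense dir→north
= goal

% maze.move dir→north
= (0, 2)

Answer: (0, 2)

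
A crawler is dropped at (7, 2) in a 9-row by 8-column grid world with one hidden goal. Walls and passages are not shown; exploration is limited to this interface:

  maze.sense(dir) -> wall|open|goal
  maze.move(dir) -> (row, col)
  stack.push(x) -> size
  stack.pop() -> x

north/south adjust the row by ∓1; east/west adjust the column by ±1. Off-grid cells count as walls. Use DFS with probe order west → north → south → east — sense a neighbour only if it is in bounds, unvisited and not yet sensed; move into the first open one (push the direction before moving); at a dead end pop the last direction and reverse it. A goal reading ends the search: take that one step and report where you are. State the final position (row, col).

Using maze.sense(dir: west), → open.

Then stack.push(x: west), and get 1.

Next I call maze.move(dir: west), giving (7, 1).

Invoking maze.sense(dir: west), yielding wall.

Now I run maze.sense(dir: north), giving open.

I invoke stack.push(x: north), and see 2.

I invoke maze.move(dir: north), — result: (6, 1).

Now I run maze.sense(dir: west), and get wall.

Invoking maze.sense(dir: north), and get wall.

Now I run maze.sense(dir: east), and see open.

I run stack.push(x: east), : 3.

Next I call maze.move(dir: east), and get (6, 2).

I use maze.sense(dir: north), — result: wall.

I invoke maze.sense(dir: east), and observe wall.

Using stack.pop(), : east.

Calling maze.move(dir: west), giving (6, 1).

I use stack.pop, : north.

Calling maze.move(dir: south), : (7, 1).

Using maze.sense(dir: south), giving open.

Then stack.push(x: south), yielding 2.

Then maze.move(dir: south), — result: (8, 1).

Invoking maze.sense(dir: west), which returns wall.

Now I run maze.sense(dir: east), which returns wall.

I try stack.pop, and get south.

Then maze.move(dir: north), → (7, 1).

Then stack.pop, and get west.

I call maze.move(dir: east), → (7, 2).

Invoking maze.sense(dir: east), yielding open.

Next I call stack.push(x: east), which returns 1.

Then maze.move(dir: east), → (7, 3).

Using maze.sense(dir: south), → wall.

I try maze.sense(dir: east), and observe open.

I invoke stack.push(x: east), which returns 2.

Next I call maze.move(dir: east), yielding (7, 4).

Calling maze.sense(dir: north), → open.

I invoke stack.push(x: north), and get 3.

I call maze.move(dir: north), → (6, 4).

I use maze.sense(dir: north), → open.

Now I run stack.push(x: north), : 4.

Calling maze.move(dir: north), — result: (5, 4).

I invoke maze.sense(dir: west), and get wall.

Using maze.sense(dir: north), yielding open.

I try stack.push(x: north), : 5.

Using maze.move(dir: north), → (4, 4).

I try maze.sense(dir: west), → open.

Then stack.push(x: west), — result: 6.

Using maze.move(dir: west), — result: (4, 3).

I use maze.sense(dir: west), yielding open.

Then stack.push(x: west), : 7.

Now I run maze.move(dir: west), yielding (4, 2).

I invoke maze.sense(dir: west), — result: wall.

Invoking maze.sense(dir: north), and observe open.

I use stack.push(x: north), : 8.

Using maze.move(dir: north), and see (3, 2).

Now I run maze.sense(dir: west), → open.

I try stack.push(x: west), which returns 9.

I call maze.move(dir: west), which returns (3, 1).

I invoke maze.sense(dir: west), : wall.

I try maze.sense(dir: north), and see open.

I call stack.push(x: north), : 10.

I run maze.move(dir: north), and see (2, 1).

I run maze.sense(dir: west), and observe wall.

Next I call maze.sense(dir: north), and get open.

I call stack.push(x: north), : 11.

Now I run maze.move(dir: north), giving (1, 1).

I invoke maze.sense(dir: west), giving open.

I invoke stack.push(x: west), : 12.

Then maze.move(dir: west), and see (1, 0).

I try maze.sense(dir: north), yielding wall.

Calling stack.pop(), → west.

Invoking maze.move(dir: east), yielding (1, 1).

I use maze.sense(dir: north), and see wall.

Now I run maze.sense(dir: east), — result: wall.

I try stack.pop(), → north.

Now I run maze.move(dir: south), which returns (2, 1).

I call maze.sense(dir: east), : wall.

Using stack.pop(), — result: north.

Next I call maze.move(dir: south), and observe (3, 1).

I try stack.pop(), and see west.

Calling maze.move(dir: east), which returns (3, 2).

I use maze.sense(dir: east), — result: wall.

Using stack.pop, : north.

Using maze.move(dir: south), — result: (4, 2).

Invoking stack.pop, → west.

I try maze.move(dir: east), and see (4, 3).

Invoking stack.pop, and see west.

Now I run maze.move(dir: east), and get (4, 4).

Calling maze.sense(dir: north), and see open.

I call stack.push(x: north), → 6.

I try maze.move(dir: north), giving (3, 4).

Invoking maze.sense(dir: north), — result: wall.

I call maze.sense(dir: east), → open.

Calling stack.push(x: east), → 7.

Now I run maze.move(dir: east), and see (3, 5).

I try maze.sense(dir: north), giving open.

I call stack.push(x: north), — result: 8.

I invoke maze.move(dir: north), — result: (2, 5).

Invoking maze.sense(dir: north), : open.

I invoke stack.push(x: north), : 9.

Then maze.move(dir: north), — result: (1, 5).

Next I call maze.sense(dir: west), : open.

Using stack.push(x: west), and observe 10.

I try maze.move(dir: west), → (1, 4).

Using maze.sense(dir: west), and see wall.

I try maze.sense(dir: north), and get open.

I invoke stack.push(x: north), and observe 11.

I use maze.move(dir: north), — result: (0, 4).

I invoke maze.sense(dir: west), and observe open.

I invoke stack.push(x: west), which returns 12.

I run maze.move(dir: west), giving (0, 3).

Using maze.sense(dir: west), yielding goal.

Now I run maze.move(dir: west), and see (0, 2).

Answer: (0, 2)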